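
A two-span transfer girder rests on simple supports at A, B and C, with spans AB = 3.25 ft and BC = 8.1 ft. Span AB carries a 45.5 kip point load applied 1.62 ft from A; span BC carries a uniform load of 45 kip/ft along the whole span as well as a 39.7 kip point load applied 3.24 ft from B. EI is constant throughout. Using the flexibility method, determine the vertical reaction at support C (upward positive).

Release continuity at B by inserting a hinge; the redundant is the internal moment M_B. The primary structure is two simply-supported spans AB and BC.
Discontinuity in slope at B on the released structure — sum the simple-span end rotations:
  span AB: point load 45.5 at a = 1.62: Pab(L + a)/(6LEI) = 30.01/EI
  span BC: UDL 45: wL³/(24EI) = 996.5/EI
  span BC: point load 39.7 at a = 3.24: Pab(L + b)/(6LEI) = 166.7/EI
  relative rotation θ_0 = (30.01 + 1163)/EI = 1193/EI
A unit hogging moment at B produces rotation L₁/(3EI) + L₂/(3EI) = 3.783/EI.
Compatibility: M_B·(L₁+L₂)/(3EI) = θ_0, giving M_B = 315.4 kip·ft (hogging).
Span BC, ΣM about C: R_B^{BC}·8.1 = 1669 + 315.4, so R_B^{BC} = 245 kip and R_C = 404.2 − 245 = 159.2 kip.

R_C = 159.2 kip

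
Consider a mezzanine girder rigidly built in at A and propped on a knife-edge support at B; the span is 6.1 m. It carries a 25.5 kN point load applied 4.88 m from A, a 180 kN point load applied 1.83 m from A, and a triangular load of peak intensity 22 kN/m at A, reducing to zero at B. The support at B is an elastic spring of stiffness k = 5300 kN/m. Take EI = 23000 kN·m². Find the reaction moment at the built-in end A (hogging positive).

Choose R_B as the redundant. The primary structure is the cantilever fixed at A.
Free-end deflection of the primary structure under the applied loading (downward +):
  point load 25.5 at a = 4.88: Pa²(3L − a)/(6EI) = 1358/EI
  point load 180 at a = 1.83: Pa²(3L − a)/(6EI) = 1655/EI
  triangular load, peak 22 at the fixed end: w₀L⁴/(30EI) = 1015/EI
  δ_0 = 4028/EI
Tip deflection under a unit load at B: L³/(3EI) = 75.66/EI.
With EI = 23000 kN·m²: δ_0 = 0.17514 m and δ_{BB} = 0.00329 m/kN.
Compatibility — the spring shortens by R_B/k under the reaction it provides: δ_0 − R_B·δ_{BB} = R_B/k. With 1/k = 0.000189 m/kN, R_B = δ_0 / (δ_{BB} + 1/k) = 0.17514 / (0.00329 + 0.000189) = 50.35 kN.
Moment equilibrium about A: M_A = Σ(load moments about A) − R_B·L = 590.3 − 50.35×6.1 = 283.1 kN·m.

M_A = 283.1 kN·m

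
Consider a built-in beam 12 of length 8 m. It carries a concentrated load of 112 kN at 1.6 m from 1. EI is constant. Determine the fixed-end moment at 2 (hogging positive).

Take the two fixed-end moments M_1, M_2 as redundants; the released structure is the simple span 12.
Simple-span end rotations at 1 and 2 under the given loads:
  at 1: point load 112 at a = 1.6: Pab(L + b)/(6LEI) = 344.1/EI
  at 2: point load 112 at a = 1.6: Pab(L + a)/(6LEI) = 229.4/EI
  θ_10 = 344.1/EI,  θ_20 = 229.4/EI
Flexibility coefficients: a unit moment at one end gives L/(3EI) there and L/(6EI) at the far end, so f₁₁ = f₂₂ = 2.667/EI and f₁₂ = f₂₁ = 1.333/EI.
Compatibility — zero rotation at each built-in end:
  2.667 M_1 + 1.333 M_2 = 344.1
  1.333 M_1 + 2.667 M_2 = 229.4
Solving the pair gives M_1 = 114.7 kN·m and M_2 = 28.67 kN·m (hogging).

M_2 = 28.67 kN·m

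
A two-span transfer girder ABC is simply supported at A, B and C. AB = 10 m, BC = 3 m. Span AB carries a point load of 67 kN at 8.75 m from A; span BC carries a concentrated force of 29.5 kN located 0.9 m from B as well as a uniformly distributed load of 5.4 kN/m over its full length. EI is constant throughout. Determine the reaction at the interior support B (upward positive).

R_B = 112.5 kN

Take M_B as the redundant. Released structure: two simple spans AB and BC with a hinge at B.
End slopes at the hinge B, treating each span as simply supported:
  span AB: point load 67 at a = 8.75: Pab(L + a)/(6LEI) = 229/EI
  span BC: point load 29.5 at a = 0.9: Pab(L + b)/(6LEI) = 15.8/EI
  span BC: UDL 5.4: wL³/(24EI) = 6.075/EI
  relative rotation θ_0 = (229 + 21.87)/EI = 250.9/EI
A unit hogging moment at B produces rotation L₁/(3EI) + L₂/(3EI) = 4.333/EI.
Slope continuity at B: θ_0 = M_B·4.333/EI, so M_B = 250.9/4.333 = 57.89 kN·m (hogging).
Span AB, ΣM about A with M_B applied at B: R_B^{AB}·10 = 586.2 + 57.89, so R_B^{AB} = 64.41 kN and R_A = 67 − 64.41 = 2.586 kN.
Span BC, ΣM about C: R_B^{BC}·3 = 86.25 + 57.89, so R_B^{BC} = 48.05 kN and R_C = 45.7 − 48.05 = -2.348 kN.
R_B = 64.41 + 48.05 = 112.5 kN.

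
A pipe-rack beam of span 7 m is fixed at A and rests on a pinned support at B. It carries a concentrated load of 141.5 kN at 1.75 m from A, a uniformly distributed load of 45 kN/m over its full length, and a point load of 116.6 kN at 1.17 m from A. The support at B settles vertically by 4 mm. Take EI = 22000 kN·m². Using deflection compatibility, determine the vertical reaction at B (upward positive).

R_B = 134.1 kN

Release the roller at B. Primary structure: cantilever fixed at A.
Primary-structure tip deflection at B by superposition:
  point load 141.5 at a = 1.75: Pa²(3L − a)/(6EI) = 1390/EI
  UDL 45: wL⁴/(8EI) = 13506/EI
  point load 116.6 at a = 1.17: Pa²(3L − a)/(6EI) = 527.5/EI
  δ_0 = 15423/EI
Flexibility coefficient — unit upward force at B: δ_{BB} = L³/(3EI) = 114.3/EI.
With EI = 22000 kN·m²: δ_0 = 0.70107 m and δ_{BB} = 0.005197 m/kN.
Compatibility — the beam at B must follow the support down by 0.004 m: δ_0 − R_B·δ_{BB} = 0.004, so R_B = (0.70107 − 0.004)/0.005197 = 134.1 kN.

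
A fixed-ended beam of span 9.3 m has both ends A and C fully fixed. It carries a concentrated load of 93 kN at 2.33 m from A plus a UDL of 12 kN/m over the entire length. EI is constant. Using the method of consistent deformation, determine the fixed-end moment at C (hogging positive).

M_C = 127.2 kN·m

Release both end moments; the primary structure is a simply-supported span AC with redundants M_A and M_C.
End rotations of the released simple span under the applied load (×1/EI):
  at A: point load 93 at a = 2.33: Pab(L + b)/(6LEI) = 440.4/EI
  at C: point load 93 at a = 2.33: Pab(L + a)/(6LEI) = 314.8/EI
  at A: UDL 12: wL³/(24EI) = 402.2/EI
  at C: UDL 12: wL³/(24EI) = 402.2/EI
  θ_A0 = 842.6/EI,  θ_C0 = 717/EI
Flexibility coefficients: a unit moment at one end gives L/(3EI) there and L/(6EI) at the far end, so f₁₁ = f₂₂ = 3.1/EI and f₁₂ = f₂₁ = 1.55/EI.
Compatibility — zero rotation at each built-in end:
  3.1 M_A + 1.55 M_C = 842.6
  1.55 M_A + 3.1 M_C = 717
Solving the pair gives M_A = 208.2 kN·m and M_C = 127.2 kN·m (hogging).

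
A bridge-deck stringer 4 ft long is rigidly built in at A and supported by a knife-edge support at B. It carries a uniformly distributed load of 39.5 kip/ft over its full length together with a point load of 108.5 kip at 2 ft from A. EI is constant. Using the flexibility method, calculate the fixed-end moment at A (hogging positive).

M_A = 160.4 kip·ft

Release the roller at B. Primary structure: cantilever fixed at A.
Free-end deflection of the primary structure under the applied loading (downward +):
  UDL 39.5: wL⁴/(8EI) = 1264/EI
  point load 108.5 at a = 2: Pa²(3L − a)/(6EI) = 723.3/EI
  δ_0 = 1987/EI
Tip deflection under a unit load at B: L³/(3EI) = 21.33/EI.
The prop prevents deflection at B: R_B = δ_0/δ_{BB} = 1987/21.33 = 93.16 kip.
Moment equilibrium about A: M_A = Σ(load moments about A) − R_B·L = 533 − 93.16×4 = 160.4 kip·ft.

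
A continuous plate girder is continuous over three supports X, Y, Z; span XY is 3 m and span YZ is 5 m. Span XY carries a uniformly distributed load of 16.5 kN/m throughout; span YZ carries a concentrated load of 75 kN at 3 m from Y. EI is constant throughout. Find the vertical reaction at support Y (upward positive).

Release continuity at Y by inserting a hinge; the redundant is the internal moment M_Y. The primary structure is two simply-supported spans XY and YZ.
Discontinuity in slope at Y on the released structure — sum the simple-span end rotations:
  span XY: UDL 16.5: wL³/(24EI) = 18.56/EI
  span YZ: point load 75 at a = 3: Pab(L + b)/(6LEI) = 105/EI
  relative rotation θ_0 = (18.56 + 105)/EI = 123.6/EI
A unit hogging moment at Y produces rotation L₁/(3EI) + L₂/(3EI) = 2.667/EI.
Compatibility: M_Y·(L₁+L₂)/(3EI) = θ_0, giving M_Y = 46.34 kN·m (hogging).
Span XY, ΣM about X with M_Y applied at Y: R_Y^{XY}·3 = 74.25 + 46.34, so R_Y^{XY} = 40.2 kN and R_X = 49.5 − 40.2 = 9.305 kN.
Span YZ, ΣM about Z: R_Y^{YZ}·5 = 150 + 46.34, so R_Y^{YZ} = 39.27 kN and R_Z = 75 − 39.27 = 35.73 kN.
R_Y = 40.2 + 39.27 = 79.46 kN.

R_Y = 79.46 kN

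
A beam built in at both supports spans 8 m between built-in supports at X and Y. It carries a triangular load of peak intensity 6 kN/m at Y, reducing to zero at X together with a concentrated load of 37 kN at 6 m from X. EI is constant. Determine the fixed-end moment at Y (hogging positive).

M_Y = 60.83 kN·m

Release both end moments; the primary structure is a simply-supported span XY with redundants M_X and M_Y.
Simple-span end rotations at X and Y under the given loads:
  at X: triangular load, peak 6: 7w₀L³/(360EI) = 59.73/EI
  at Y: triangular load, peak 6: w₀L³/(45EI) = 68.27/EI
  at X: point load 37 at a = 6: Pab(L + b)/(6LEI) = 92.5/EI
  at Y: point load 37 at a = 6: Pab(L + a)/(6LEI) = 129.5/EI
  θ_X0 = 152.2/EI,  θ_Y0 = 197.8/EI
Flexibility coefficients: a unit moment at one end gives L/(3EI) there and L/(6EI) at the far end, so f₁₁ = f₂₂ = 2.667/EI and f₁₂ = f₂₁ = 1.333/EI.
Compatibility — zero rotation at each built-in end:
  2.667 M_X + 1.333 M_Y = 152.2
  1.333 M_X + 2.667 M_Y = 197.8
Solving the pair gives M_X = 26.68 kN·m and M_Y = 60.83 kN·m (hogging).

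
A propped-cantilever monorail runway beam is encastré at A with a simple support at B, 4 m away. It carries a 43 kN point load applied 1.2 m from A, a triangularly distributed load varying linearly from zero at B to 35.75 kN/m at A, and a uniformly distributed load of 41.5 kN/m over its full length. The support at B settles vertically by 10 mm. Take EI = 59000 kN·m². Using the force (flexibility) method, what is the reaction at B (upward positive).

R_B = 54.12 kN

Remove the prop at B; the released (primary) structure is a cantilever built in at A.
Deflection at B on the released cantilever, summing each load's contribution:
  point load 43 at a = 1.2: Pa²(3L − a)/(6EI) = 111.5/EI
  triangular load, peak 35.75 at the fixed end: w₀L⁴/(30EI) = 305.1/EI
  UDL 41.5: wL⁴/(8EI) = 1328/EI
  δ_0 = 1745/EI
Flexibility coefficient — unit upward force at B: δ_{BB} = L³/(3EI) = 21.33/EI.
With EI = 59000 kN·m²: δ_0 = 0.029568 m and δ_{BB} = 0.000362 m/kN.
Compatibility — the beam at B must follow the support down by 0.01 m: δ_0 − R_B·δ_{BB} = 0.01, so R_B = (0.029568 − 0.01)/0.000362 = 54.12 kN.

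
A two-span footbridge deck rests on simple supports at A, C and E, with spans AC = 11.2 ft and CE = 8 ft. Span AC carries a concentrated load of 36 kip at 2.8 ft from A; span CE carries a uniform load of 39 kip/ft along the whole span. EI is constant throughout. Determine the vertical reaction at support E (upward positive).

Release continuity at C by inserting a hinge; the redundant is the internal moment M_C. The primary structure is two simply-supported spans AC and CE.
Rotations at C on the released spans (each span's end-slope, ×1/EI):
  span AC: point load 36 at a = 2.8: Pab(L + a)/(6LEI) = 176.4/EI
  span CE: UDL 39: wL³/(24EI) = 832/EI
  relative rotation θ_0 = (176.4 + 832)/EI = 1008/EI
A unit hogging moment at C produces rotation L₁/(3EI) + L₂/(3EI) = 6.4/EI.
Slope continuity at C: θ_0 = M_C·6.4/EI, so M_C = 1008/6.4 = 157.6 kip·ft (hogging).
Span CE, ΣM about E: R_C^{CE}·8 = 1248 + 157.6, so R_C^{CE} = 175.7 kip and R_E = 312 − 175.7 = 136.3 kip.

R_E = 136.3 kip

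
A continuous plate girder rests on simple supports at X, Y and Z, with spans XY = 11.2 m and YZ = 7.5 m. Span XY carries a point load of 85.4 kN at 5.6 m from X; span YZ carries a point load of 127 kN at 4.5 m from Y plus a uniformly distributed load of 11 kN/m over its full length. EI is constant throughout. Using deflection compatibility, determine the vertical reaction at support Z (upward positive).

Take M_Y as the redundant. Released structure: two simple spans XY and YZ with a hinge at Y.
End slopes at the hinge Y, treating each span as simply supported:
  span XY: point load 85.4 at a = 5.6: Pab(L + a)/(6LEI) = 669.5/EI
  span YZ: point load 127 at a = 4.5: Pab(L + b)/(6LEI) = 400.1/EI
  span YZ: UDL 11: wL³/(24EI) = 193.4/EI
  relative rotation θ_0 = (669.5 + 593.4)/EI = 1263/EI
A unit hogging moment at Y produces rotation L₁/(3EI) + L₂/(3EI) = 6.233/EI.
Slope continuity at Y: θ_0 = M_Y·6.233/EI, so M_Y = 1263/6.233 = 202.6 kN·m (hogging).
Span YZ, ΣM about Z: R_Y^{YZ}·7.5 = 690.4 + 202.6, so R_Y^{YZ} = 119.1 kN and R_Z = 209.5 − 119.1 = 90.44 kN.

R_Z = 90.44 kN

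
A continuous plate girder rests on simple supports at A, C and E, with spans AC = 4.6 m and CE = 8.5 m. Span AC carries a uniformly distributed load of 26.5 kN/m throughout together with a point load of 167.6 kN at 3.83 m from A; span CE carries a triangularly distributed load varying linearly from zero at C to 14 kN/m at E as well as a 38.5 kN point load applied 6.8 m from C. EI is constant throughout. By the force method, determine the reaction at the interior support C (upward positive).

R_C = 267.5 kN

Take M_C as the redundant. Released structure: two simple spans AC and CE with a hinge at C.
Rotations at C on the released spans (each span's end-slope, ×1/EI):
  span AC: UDL 26.5: wL³/(24EI) = 107.5/EI
  span AC: point load 167.6 at a = 3.83: Pab(L + a)/(6LEI) = 151/EI
  span CE: triangular load, peak 14: 7w₀L³/(360EI) = 167.2/EI
  span CE: point load 38.5 at a = 6.8: Pab(L + b)/(6LEI) = 89.01/EI
  relative rotation θ_0 = (258.4 + 256.2)/EI = 514.6/EI
A unit hogging moment at C produces rotation L₁/(3EI) + L₂/(3EI) = 4.367/EI.
Slope continuity at C: θ_0 = M_C·4.367/EI, so M_C = 514.6/4.367 = 117.9 kN·m (hogging).
Span AC, ΣM about A with M_C applied at C: R_C^{AC}·4.6 = 922.3 + 117.9, so R_C^{AC} = 226.1 kN and R_A = 289.5 − 226.1 = 63.38 kN.
Span CE, ΣM about E: R_C^{CE}·8.5 = 234 + 117.9, so R_C^{CE} = 41.4 kN and R_E = 98 − 41.4 = 56.6 kN.
R_C = 226.1 + 41.4 = 267.5 kN.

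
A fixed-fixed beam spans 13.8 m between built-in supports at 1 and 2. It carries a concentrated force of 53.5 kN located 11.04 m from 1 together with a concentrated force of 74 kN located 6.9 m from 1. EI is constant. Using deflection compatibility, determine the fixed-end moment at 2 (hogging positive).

Release both end moments; the primary structure is a simply-supported span 12 with redundants M_1 and M_2.
End rotations of the released simple span under the applied load (×1/EI):
  at 1: point load 53.5 at a = 11.04: Pab(L + b)/(6LEI) = 326/EI
  at 2: point load 53.5 at a = 11.04: Pab(L + a)/(6LEI) = 489/EI
  at 1: point load 74 at a = 6.9: Pab(L + b)/(6LEI) = 880.8/EI
  at 2: point load 74 at a = 6.9: Pab(L + a)/(6LEI) = 880.8/EI
  θ_10 = 1207/EI,  θ_20 = 1370/EI
Flexibility coefficients: a unit moment at one end gives L/(3EI) there and L/(6EI) at the far end, so f₁₁ = f₂₂ = 4.6/EI and f₁₂ = f₂₁ = 2.3/EI.
Compatibility — zero rotation at each built-in end:
  4.6 M_1 + 2.3 M_2 = 1207
  2.3 M_1 + 4.6 M_2 = 1370
Solving the pair gives M_1 = 151.3 kN·m and M_2 = 222.2 kN·m (hogging).

M_2 = 222.2 kN·m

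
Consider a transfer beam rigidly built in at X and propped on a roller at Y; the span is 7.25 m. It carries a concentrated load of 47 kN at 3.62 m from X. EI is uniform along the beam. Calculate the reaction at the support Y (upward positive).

R_Y = 14.65 kN

Choose R_Y as the redundant. The primary structure is the cantilever fixed at X.
Free-end deflection of the primary structure under the applied loading (downward +):
  point load 47 at a = 3.62: Pa²(3L − a)/(6EI) = 1861/EI
Flexibility coefficient — unit upward force at Y: δ_{YY} = L³/(3EI) = 127/EI.
The prop prevents deflection at Y: R_Y = δ_0/δ_{YY} = 1861/127 = 14.65 kN.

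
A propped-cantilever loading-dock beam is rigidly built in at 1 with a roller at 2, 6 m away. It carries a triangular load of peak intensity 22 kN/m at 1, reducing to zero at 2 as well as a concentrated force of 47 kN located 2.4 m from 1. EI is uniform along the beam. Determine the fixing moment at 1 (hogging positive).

Choose R_2 as the redundant. The primary structure is the cantilever fixed at 1.
Primary-structure tip deflection at 2 by superposition:
  triangular load, peak 22 at the fixed end: w₀L⁴/(30EI) = 950.4/EI
  point load 47 at a = 2.4: Pa²(3L − a)/(6EI) = 703.9/EI
  δ_0 = 1654/EI
Flexibility coefficient — unit upward force at 2: δ_{22} = L³/(3EI) = 72/EI.
Compatibility at 2: δ_0 − R_2·δ_{22} = 0, so R_2 = 1654/72 = 22.98 kN.
Moment equilibrium about 1: M_1 = Σ(load moments about 1) − R_2·L = 244.8 − 22.98×6 = 106.9 kN·m.

M_1 = 106.9 kN·m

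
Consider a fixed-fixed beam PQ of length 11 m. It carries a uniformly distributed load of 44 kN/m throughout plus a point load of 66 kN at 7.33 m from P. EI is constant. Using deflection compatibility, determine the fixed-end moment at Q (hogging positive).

M_Q = 551.2 kN·m

Release both end moments; the primary structure is a simply-supported span PQ with redundants M_P and M_Q.
On the primary (simply-supported) span, the end slopes from the loading are:
  at P: UDL 44: wL³/(24EI) = 2440/EI
  at Q: UDL 44: wL³/(24EI) = 2440/EI
  at P: point load 66 at a = 7.33: Pab(L + b)/(6LEI) = 394.6/EI
  at Q: point load 66 at a = 7.33: Pab(L + a)/(6LEI) = 493.1/EI
  θ_P0 = 2835/EI,  θ_Q0 = 2933/EI
Flexibility coefficients: a unit moment at one end gives L/(3EI) there and L/(6EI) at the far end, so f₁₁ = f₂₂ = 3.667/EI and f₁₂ = f₂₁ = 1.833/EI.
Compatibility — zero rotation at each built-in end:
  3.667 M_P + 1.833 M_Q = 2835
  1.833 M_P + 3.667 M_Q = 2933
Solving the pair gives M_P = 497.5 kN·m and M_Q = 551.2 kN·m (hogging).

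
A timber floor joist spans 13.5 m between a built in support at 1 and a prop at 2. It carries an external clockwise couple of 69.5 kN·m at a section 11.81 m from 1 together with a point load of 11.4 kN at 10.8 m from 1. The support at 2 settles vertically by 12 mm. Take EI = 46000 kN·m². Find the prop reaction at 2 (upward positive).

R_2 = 14.95 kN

Take the reaction at 2 as the redundant and release it; the primary structure is a cantilever fixed at 1.
Downward deflection at the released point 2 due to the loads:
  clockwise couple 69.5 at a = 11.81: M₀a(2L − a)/(2EI) = 6234/EI
  point load 11.4 at a = 10.8: Pa²(3L − a)/(6EI) = 6582/EI
  δ_0 = 12816/EI
Flexibility coefficient — unit upward force at 2: δ_{22} = L³/(3EI) = 820.1/EI.
With EI = 46000 kN·m²: δ_0 = 0.27861 m and δ_{22} = 0.017829 m/kN.
Compatibility — the beam at 2 must follow the support down by 0.012 m: δ_0 − R_2·δ_{22} = 0.012, so R_2 = (0.27861 − 0.012)/0.017829 = 14.95 kN.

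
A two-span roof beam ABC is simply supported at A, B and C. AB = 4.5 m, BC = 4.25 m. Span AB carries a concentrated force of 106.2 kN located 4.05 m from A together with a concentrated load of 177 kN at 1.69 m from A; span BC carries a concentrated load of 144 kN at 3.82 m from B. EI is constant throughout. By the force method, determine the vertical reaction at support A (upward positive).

Release continuity at B by inserting a hinge; the redundant is the internal moment M_B. The primary structure is two simply-supported spans AB and BC.
Rotations at B on the released spans (each span's end-slope, ×1/EI):
  span AB: point load 106.2 at a = 4.05: Pab(L + a)/(6LEI) = 61.29/EI
  span AB: point load 177 at a = 1.69: Pab(L + a)/(6LEI) = 192.7/EI
  span BC: point load 144 at a = 3.82: Pab(L + b)/(6LEI) = 43.41/EI
  relative rotation θ_0 = (254 + 43.41)/EI = 297.4/EI
A unit hogging moment at B produces rotation L₁/(3EI) + L₂/(3EI) = 2.917/EI.
Compatibility: M_B·(L₁+L₂)/(3EI) = θ_0, giving M_B = 102 kN·m (hogging).
Span AB, ΣM about A with M_B applied at B: R_B^{AB}·4.5 = 729.2 + 102, so R_B^{AB} = 184.7 kN and R_A = 283.2 − 184.7 = 98.49 kN.

R_A = 98.49 kN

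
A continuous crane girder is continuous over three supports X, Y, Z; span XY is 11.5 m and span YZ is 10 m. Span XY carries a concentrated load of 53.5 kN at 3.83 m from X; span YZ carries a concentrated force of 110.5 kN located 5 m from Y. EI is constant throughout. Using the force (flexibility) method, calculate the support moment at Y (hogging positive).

Take M_Y as the redundant. Released structure: two simple spans XY and YZ with a hinge at Y.
End slopes at the hinge Y, treating each span as simply supported:
  span XY: point load 53.5 at a = 3.83: Pab(L + a)/(6LEI) = 349.2/EI
  span YZ: point load 110.5 at a = 5: Pab(L + b)/(6LEI) = 690.6/EI
  relative rotation θ_0 = (349.2 + 690.6)/EI = 1040/EI
A unit hogging moment at Y produces rotation L₁/(3EI) + L₂/(3EI) = 7.167/EI.
Slope continuity at Y: θ_0 = M_Y·7.167/EI, so M_Y = 1040/7.167 = 145.1 kN·m (hogging).

M_Y = 145.1 kN·m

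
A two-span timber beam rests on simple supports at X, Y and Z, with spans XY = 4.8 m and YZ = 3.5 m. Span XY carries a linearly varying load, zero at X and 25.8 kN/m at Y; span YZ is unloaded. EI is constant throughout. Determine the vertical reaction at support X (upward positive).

R_X = 15.87 kN

Insert a hinge at Y; M_Y is the redundant, and each span becomes simply supported.
Discontinuity in slope at Y on the released structure — sum the simple-span end rotations:
  span XY: triangular load, peak 25.8: w₀L³/(45EI) = 63.41/EI
  relative rotation θ_0 = (63.41 + 0)/EI = 63.41/EI
A unit hogging moment at Y produces rotation L₁/(3EI) + L₂/(3EI) = 2.767/EI.
Compatibility: M_Y·(L₁+L₂)/(3EI) = θ_0, giving M_Y = 22.92 kN·m (hogging).
Span XY, ΣM about X with M_Y applied at Y: R_Y^{XY}·4.8 = 198.1 + 22.92, so R_Y^{XY} = 46.05 kN and R_X = 61.92 − 46.05 = 15.87 kN.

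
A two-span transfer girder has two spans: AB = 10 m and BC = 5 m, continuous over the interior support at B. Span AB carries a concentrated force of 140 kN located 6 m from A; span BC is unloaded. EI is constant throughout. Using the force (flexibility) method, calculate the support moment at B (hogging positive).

Insert a hinge at B; M_B is the redundant, and each span becomes simply supported.
Rotations at B on the released spans (each span's end-slope, ×1/EI):
  span AB: point load 140 at a = 6: Pab(L + a)/(6LEI) = 896/EI
  relative rotation θ_0 = (896 + 0)/EI = 896/EI
A unit hogging moment at B produces rotation L₁/(3EI) + L₂/(3EI) = 5/EI.
Compatibility: M_B·(L₁+L₂)/(3EI) = θ_0, giving M_B = 179.2 kN·m (hogging).

M_B = 179.2 kN·m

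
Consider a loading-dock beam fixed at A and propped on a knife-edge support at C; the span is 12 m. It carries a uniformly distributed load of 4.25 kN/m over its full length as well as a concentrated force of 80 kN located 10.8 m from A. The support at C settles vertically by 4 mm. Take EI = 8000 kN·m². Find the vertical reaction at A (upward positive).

Release the roller at C. Primary structure: cantilever fixed at A.
Deflection at C on the released cantilever, summing each load's contribution:
  UDL 4.25: wL⁴/(8EI) = 11016/EI
  point load 80 at a = 10.8: Pa²(3L − a)/(6EI) = 39191/EI
  δ_0 = 50207/EI
Flexibility coefficient — unit upward force at C: δ_{CC} = L³/(3EI) = 576/EI.
With EI = 8000 kN·m²: δ_0 = 6.2759 m and δ_{CC} = 0.072 m/kN.
Compatibility — the beam at C must follow the support down by 0.004 m: δ_0 − R_C·δ_{CC} = 0.004, so R_C = (6.2759 − 0.004)/0.072 = 87.11 kN.
Vertical equilibrium: R_A = ΣP − R_C = 131 − 87.11 = 43.89 kN.

R_A = 43.89 kN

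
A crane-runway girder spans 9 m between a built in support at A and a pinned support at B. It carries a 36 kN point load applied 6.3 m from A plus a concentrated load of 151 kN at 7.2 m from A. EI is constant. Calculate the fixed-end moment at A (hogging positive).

Release the roller at B. Primary structure: cantilever fixed at A.
Primary-structure tip deflection at B by superposition:
  point load 36 at a = 6.3: Pa²(3L − a)/(6EI) = 4929/EI
  point load 151 at a = 7.2: Pa²(3L − a)/(6EI) = 25832/EI
  δ_0 = 30761/EI
Tip deflection under a unit load at B: L³/(3EI) = 243/EI.
Compatibility at B: δ_0 − R_B·δ_{BB} = 0, so R_B = 30761/243 = 126.6 kN.
Moment equilibrium about A: M_A = Σ(load moments about A) − R_B·L = 1314 − 126.6×9 = 174.7 kN·m.

M_A = 174.7 kN·m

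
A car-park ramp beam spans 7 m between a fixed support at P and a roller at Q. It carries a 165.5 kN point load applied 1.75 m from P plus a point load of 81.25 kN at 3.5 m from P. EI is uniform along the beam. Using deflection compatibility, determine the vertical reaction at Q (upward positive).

R_Q = 39.61 kN

Remove the prop at Q; the released (primary) structure is a cantilever built in at P.
Primary-structure tip deflection at Q by superposition:
  point load 165.5 at a = 1.75: Pa²(3L − a)/(6EI) = 1626/EI
  point load 81.25 at a = 3.5: Pa²(3L − a)/(6EI) = 2903/EI
  δ_0 = 4529/EI
Flexibility coefficient — unit upward force at Q: δ_{QQ} = L³/(3EI) = 114.3/EI.
Compatibility at Q: δ_0 − R_Q·δ_{QQ} = 0, so R_Q = 4529/114.3 = 39.61 kN.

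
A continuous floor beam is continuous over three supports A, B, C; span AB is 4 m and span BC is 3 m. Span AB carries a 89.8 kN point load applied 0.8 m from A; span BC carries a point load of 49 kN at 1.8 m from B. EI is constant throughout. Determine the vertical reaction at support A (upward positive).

R_A = 64.27 kN

Release continuity at B by inserting a hinge; the redundant is the internal moment M_B. The primary structure is two simply-supported spans AB and BC.
Discontinuity in slope at B on the released structure — sum the simple-span end rotations:
  span AB: point load 89.8 at a = 0.8: Pab(L + a)/(6LEI) = 45.98/EI
  span BC: point load 49 at a = 1.8: Pab(L + b)/(6LEI) = 24.7/EI
  relative rotation θ_0 = (45.98 + 24.7)/EI = 70.67/EI
A unit hogging moment at B produces rotation L₁/(3EI) + L₂/(3EI) = 2.333/EI.
Compatibility: M_B·(L₁+L₂)/(3EI) = θ_0, giving M_B = 30.29 kN·m (hogging).
Span AB, ΣM about A with M_B applied at B: R_B^{AB}·4 = 71.84 + 30.29, so R_B^{AB} = 25.53 kN and R_A = 89.8 − 25.53 = 64.27 kN.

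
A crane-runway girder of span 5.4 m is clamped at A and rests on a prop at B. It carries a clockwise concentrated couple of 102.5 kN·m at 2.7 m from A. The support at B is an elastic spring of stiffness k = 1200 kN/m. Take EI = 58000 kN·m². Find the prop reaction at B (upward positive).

R_B = 11.12 kN

Release the roller at B. Primary structure: cantilever fixed at A.
Primary-structure tip deflection at B by superposition:
  clockwise couple 102.5 at a = 2.7: M₀a(2L − a)/(2EI) = 1121/EI
Flexibility coefficient — unit upward force at B: δ_{BB} = L³/(3EI) = 52.49/EI.
With EI = 58000 kN·m²: δ_0 = 0.019325 m and δ_{BB} = 0.000905 m/kN.
Compatibility — the spring shortens by R_B/k under the reaction it provides: δ_0 − R_B·δ_{BB} = R_B/k. With 1/k = 0.000833 m/kN, R_B = δ_0 / (δ_{BB} + 1/k) = 0.019325 / (0.000905 + 0.000833) = 11.12 kN.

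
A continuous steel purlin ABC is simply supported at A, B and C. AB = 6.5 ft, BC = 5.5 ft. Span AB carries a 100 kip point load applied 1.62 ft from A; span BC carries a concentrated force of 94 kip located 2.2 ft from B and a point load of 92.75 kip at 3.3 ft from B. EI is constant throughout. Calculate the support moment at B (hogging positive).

M_B = 125.9 kip·ft

Take M_B as the redundant. Released structure: two simple spans AB and BC with a hinge at B.
End slopes at the hinge B, treating each span as simply supported:
  span AB: point load 100 at a = 1.62: Pab(L + a)/(6LEI) = 164.6/EI
  span BC: point load 94 at a = 2.2: Pab(L + b)/(6LEI) = 182/EI
  span BC: point load 92.75 at a = 3.3: Pab(L + b)/(6LEI) = 157.1/EI
  relative rotation θ_0 = (164.6 + 339.1)/EI = 503.7/EI
A unit hogging moment at B produces rotation L₁/(3EI) + L₂/(3EI) = 4/EI.
Compatibility: M_B·(L₁+L₂)/(3EI) = θ_0, giving M_B = 125.9 kip·ft (hogging).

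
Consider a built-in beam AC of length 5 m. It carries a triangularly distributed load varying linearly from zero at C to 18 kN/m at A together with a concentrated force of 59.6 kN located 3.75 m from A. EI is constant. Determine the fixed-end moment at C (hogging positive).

M_C = 56.91 kN·m

Release both end moments; the primary structure is a simply-supported span AC with redundants M_A and M_C.
Simple-span end rotations at A and C under the given loads:
  at A: triangular load, peak 18: w₀L³/(45EI) = 50/EI
  at C: triangular load, peak 18: 7w₀L³/(360EI) = 43.75/EI
  at A: point load 59.6 at a = 3.75: Pab(L + b)/(6LEI) = 58.2/EI
  at C: point load 59.6 at a = 3.75: Pab(L + a)/(6LEI) = 81.48/EI
  θ_A0 = 108.2/EI,  θ_C0 = 125.2/EI
Flexibility coefficients: a unit moment at one end gives L/(3EI) there and L/(6EI) at the far end, so f₁₁ = f₂₂ = 1.667/EI and f₁₂ = f₂₁ = 0.8333/EI.
Compatibility — zero rotation at each built-in end:
  1.667 M_A + 0.8333 M_C = 108.2
  0.8333 M_A + 1.667 M_C = 125.2
Solving the pair gives M_A = 36.47 kN·m and M_C = 56.91 kN·m (hogging).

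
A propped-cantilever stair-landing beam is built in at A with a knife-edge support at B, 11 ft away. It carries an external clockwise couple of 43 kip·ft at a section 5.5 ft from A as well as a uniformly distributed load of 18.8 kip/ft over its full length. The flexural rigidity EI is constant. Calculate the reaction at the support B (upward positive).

R_B = 81.95 kip

Take the reaction at B as the redundant and release it; the primary structure is a cantilever fixed at A.
Primary-structure tip deflection at B by superposition:
  clockwise couple 43 at a = 5.5: M₀a(2L − a)/(2EI) = 1951/EI
  UDL 18.8: wL⁴/(8EI) = 34406/EI
  δ_0 = 36357/EI
Tip deflection under a unit load at B: L³/(3EI) = 443.7/EI.
Compatibility at B: δ_0 − R_B·δ_{BB} = 0, so R_B = 36357/443.7 = 81.95 kip.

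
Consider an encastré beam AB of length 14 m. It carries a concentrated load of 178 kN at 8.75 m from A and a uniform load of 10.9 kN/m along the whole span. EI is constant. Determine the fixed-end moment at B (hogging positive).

Take the two fixed-end moments M_A, M_B as redundants; the released structure is the simple span AB.
End rotations of the released simple span under the applied load (×1/EI):
  at A: point load 178 at a = 8.75: Pab(L + b)/(6LEI) = 1874/EI
  at B: point load 178 at a = 8.75: Pab(L + a)/(6LEI) = 2215/EI
  at A: UDL 10.9: wL³/(24EI) = 1246/EI
  at B: UDL 10.9: wL³/(24EI) = 1246/EI
  θ_A0 = 3120/EI,  θ_B0 = 3461/EI
Flexibility coefficients: a unit moment at one end gives L/(3EI) there and L/(6EI) at the far end, so f₁₁ = f₂₂ = 4.667/EI and f₁₂ = f₂₁ = 2.333/EI.
Compatibility — zero rotation at each built-in end:
  4.667 M_A + 2.333 M_B = 3120
  2.333 M_A + 4.667 M_B = 3461
Solving the pair gives M_A = 397.1 kN·m and M_B = 543.1 kN·m (hogging).

M_B = 543.1 kN·m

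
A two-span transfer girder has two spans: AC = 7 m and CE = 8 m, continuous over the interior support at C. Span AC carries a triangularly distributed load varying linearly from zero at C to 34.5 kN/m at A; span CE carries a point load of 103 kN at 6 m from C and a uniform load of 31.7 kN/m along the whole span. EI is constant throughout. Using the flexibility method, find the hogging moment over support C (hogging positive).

M_C = 232.8 kN·m

Insert a hinge at C; M_C is the redundant, and each span becomes simply supported.
End slopes at the hinge C, treating each span as simply supported:
  span AC: triangular load, peak 34.5: 7w₀L³/(360EI) = 230.1/EI
  span CE: point load 103 at a = 6: Pab(L + b)/(6LEI) = 257.5/EI
  span CE: UDL 31.7: wL³/(24EI) = 676.3/EI
  relative rotation θ_0 = (230.1 + 933.8)/EI = 1164/EI
A unit hogging moment at C produces rotation L₁/(3EI) + L₂/(3EI) = 5/EI.
Compatibility: M_C·(L₁+L₂)/(3EI) = θ_0, giving M_C = 232.8 kN·m (hogging).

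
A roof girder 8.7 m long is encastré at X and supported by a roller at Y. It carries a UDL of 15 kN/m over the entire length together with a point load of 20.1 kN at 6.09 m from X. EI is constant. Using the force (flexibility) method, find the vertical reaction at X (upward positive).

Remove the prop at Y; the released (primary) structure is a cantilever built in at X.
Downward deflection at the released point Y due to the loads:
  UDL 15: wL⁴/(8EI) = 10742/EI
  point load 20.1 at a = 6.09: Pa²(3L − a)/(6EI) = 2486/EI
  δ_0 = 13228/EI
Tip deflection under a unit load at Y: L³/(3EI) = 219.5/EI.
Compatibility at Y: δ_0 − R_Y·δ_{YY} = 0, so R_Y = 13228/219.5 = 60.26 kN.
Vertical equilibrium: R_X = ΣP − R_Y = 150.6 − 60.26 = 90.34 kN.

R_X = 90.34 kN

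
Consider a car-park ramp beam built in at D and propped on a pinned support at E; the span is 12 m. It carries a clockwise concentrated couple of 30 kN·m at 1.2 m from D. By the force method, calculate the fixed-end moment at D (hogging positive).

M_D = 21.45 kN·m

Choose R_E as the redundant. The primary structure is the cantilever fixed at D.
Primary-structure tip deflection at E by superposition:
  clockwise couple 30 at a = 1.2: M₀a(2L − a)/(2EI) = 410.4/EI
Tip deflection under a unit load at E: L³/(3EI) = 576/EI.
The prop prevents deflection at E: R_E = δ_0/δ_{EE} = 410.4/576 = 0.7125 kN.
Moment equilibrium about D: M_D = Σ(load moments about D) − R_E·L = 30 − 0.7125×12 = 21.45 kN·m.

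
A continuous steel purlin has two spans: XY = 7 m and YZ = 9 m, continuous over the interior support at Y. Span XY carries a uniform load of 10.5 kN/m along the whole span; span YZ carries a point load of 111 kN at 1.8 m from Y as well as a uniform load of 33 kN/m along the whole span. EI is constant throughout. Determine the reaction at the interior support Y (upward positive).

Take M_Y as the redundant. Released structure: two simple spans XY and YZ with a hinge at Y.
End slopes at the hinge Y, treating each span as simply supported:
  span XY: UDL 10.5: wL³/(24EI) = 150.1/EI
  span YZ: point load 111 at a = 1.8: Pab(L + b)/(6LEI) = 431.6/EI
  span YZ: UDL 33: wL³/(24EI) = 1002/EI
  relative rotation θ_0 = (150.1 + 1434)/EI = 1584/EI
A unit hogging moment at Y produces rotation L₁/(3EI) + L₂/(3EI) = 5.333/EI.
Slope continuity at Y: θ_0 = M_Y·5.333/EI, so M_Y = 1584/5.333 = 297 kN·m (hogging).
Span XY, ΣM about X with M_Y applied at Y: R_Y^{XY}·7 = 257.2 + 297, so R_Y^{XY} = 79.18 kN and R_X = 73.5 − 79.18 = -5.679 kN.
Span YZ, ΣM about Z: R_Y^{YZ}·9 = 2136 + 297, so R_Y^{YZ} = 270.3 kN and R_Z = 408 − 270.3 = 137.7 kN.
R_Y = 79.18 + 270.3 = 349.5 kN.

R_Y = 349.5 kN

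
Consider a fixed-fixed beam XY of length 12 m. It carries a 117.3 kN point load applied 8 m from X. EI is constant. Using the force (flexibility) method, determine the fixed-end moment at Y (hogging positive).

M_Y = 208.5 kN·m

Release both end moments; the primary structure is a simply-supported span XY with redundants M_X and M_Y.
End rotations of the released simple span under the applied load (×1/EI):
  at X: point load 117.3 at a = 8: Pab(L + b)/(6LEI) = 834.1/EI
  at Y: point load 117.3 at a = 8: Pab(L + a)/(6LEI) = 1043/EI
  θ_X0 = 834.1/EI,  θ_Y0 = 1043/EI
Flexibility coefficients: a unit moment at one end gives L/(3EI) there and L/(6EI) at the far end, so f₁₁ = f₂₂ = 4/EI and f₁₂ = f₂₁ = 2/EI.
Compatibility — zero rotation at each built-in end:
  4 M_X + 2 M_Y = 834.1
  2 M_X + 4 M_Y = 1043
Solving the pair gives M_X = 104.3 kN·m and M_Y = 208.5 kN·m (hogging).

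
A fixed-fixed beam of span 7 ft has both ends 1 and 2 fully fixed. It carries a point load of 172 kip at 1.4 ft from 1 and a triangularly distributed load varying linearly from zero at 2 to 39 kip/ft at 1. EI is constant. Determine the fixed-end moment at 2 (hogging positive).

Take the two fixed-end moments M_1, M_2 as redundants; the released structure is the simple span 12.
End rotations of the released simple span under the applied load (×1/EI):
  at 1: point load 172 at a = 1.4: Pab(L + b)/(6LEI) = 404.5/EI
  at 2: point load 172 at a = 1.4: Pab(L + a)/(6LEI) = 269.7/EI
  at 1: triangular load, peak 39: w₀L³/(45EI) = 297.3/EI
  at 2: triangular load, peak 39: 7w₀L³/(360EI) = 260.1/EI
  θ_10 = 701.8/EI,  θ_20 = 529.8/EI
Flexibility coefficients: a unit moment at one end gives L/(3EI) there and L/(6EI) at the far end, so f₁₁ = f₂₂ = 2.333/EI and f₁₂ = f₂₁ = 1.167/EI.
Compatibility — zero rotation at each built-in end:
  2.333 M_1 + 1.167 M_2 = 701.8
  1.167 M_1 + 2.333 M_2 = 529.8
Solving the pair gives M_1 = 249.7 kip·ft and M_2 = 102.2 kip·ft (hogging).

M_2 = 102.2 kip·ft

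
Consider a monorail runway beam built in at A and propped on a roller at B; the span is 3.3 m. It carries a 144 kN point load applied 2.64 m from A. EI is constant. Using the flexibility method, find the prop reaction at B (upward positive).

Release the roller at B. Primary structure: cantilever fixed at A.
Primary-structure tip deflection at B by superposition:
  point load 144 at a = 2.64: Pa²(3L − a)/(6EI) = 1214/EI
Flexibility coefficient — unit upward force at B: δ_{BB} = L³/(3EI) = 11.98/EI.
The prop prevents deflection at B: R_B = δ_0/δ_{BB} = 1214/11.98 = 101.4 kN.

R_B = 101.4 kN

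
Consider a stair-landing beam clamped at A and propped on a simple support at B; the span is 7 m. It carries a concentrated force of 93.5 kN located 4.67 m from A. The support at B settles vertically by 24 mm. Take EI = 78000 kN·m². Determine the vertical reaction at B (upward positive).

R_B = 32.17 kN

Release the roller at B. Primary structure: cantilever fixed at A.
Downward deflection at the released point B due to the loads:
  point load 93.5 at a = 4.67: Pa²(3L − a)/(6EI) = 5550/EI
Tip deflection under a unit load at B: L³/(3EI) = 114.3/EI.
With EI = 78000 kN·m²: δ_0 = 0.071152 m and δ_{BB} = 0.001466 m/kN.
Compatibility — the beam at B must follow the support down by 0.024 m: δ_0 − R_B·δ_{BB} = 0.024, so R_B = (0.071152 − 0.024)/0.001466 = 32.17 kN.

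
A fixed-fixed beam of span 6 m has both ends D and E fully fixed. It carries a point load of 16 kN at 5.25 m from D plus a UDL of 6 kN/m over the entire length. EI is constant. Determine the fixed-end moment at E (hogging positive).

Take the two fixed-end moments M_D, M_E as redundants; the released structure is the simple span DE.
Simple-span end rotations at D and E under the given loads:
  at D: point load 16 at a = 5.25: Pab(L + b)/(6LEI) = 11.81/EI
  at E: point load 16 at a = 5.25: Pab(L + a)/(6LEI) = 19.69/EI
  at D: UDL 6: wL³/(24EI) = 54/EI
  at E: UDL 6: wL³/(24EI) = 54/EI
  θ_D0 = 65.81/EI,  θ_E0 = 73.69/EI
Flexibility coefficients: a unit moment at one end gives L/(3EI) there and L/(6EI) at the far end, so f₁₁ = f₂₂ = 2/EI and f₁₂ = f₂₁ = 1/EI.
Compatibility — zero rotation at each built-in end:
  2 M_D + 1 M_E = 65.81
  1 M_D + 2 M_E = 73.69
Solving the pair gives M_D = 19.31 kN·m and M_E = 27.19 kN·m (hogging).

M_E = 27.19 kN·m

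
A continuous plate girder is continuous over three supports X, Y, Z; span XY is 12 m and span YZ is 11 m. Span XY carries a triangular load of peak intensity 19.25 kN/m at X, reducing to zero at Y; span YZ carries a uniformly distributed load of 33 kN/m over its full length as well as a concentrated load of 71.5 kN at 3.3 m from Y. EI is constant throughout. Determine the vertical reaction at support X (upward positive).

R_X = 44.48 kN

Take M_Y as the redundant. Released structure: two simple spans XY and YZ with a hinge at Y.
Rotations at Y on the released spans (each span's end-slope, ×1/EI):
  span XY: triangular load, peak 19.25: 7w₀L³/(360EI) = 646.8/EI
  span YZ: UDL 33: wL³/(24EI) = 1830/EI
  span YZ: point load 71.5 at a = 3.3: Pab(L + b)/(6LEI) = 514.8/EI
  relative rotation θ_0 = (646.8 + 2345)/EI = 2992/EI
A unit hogging moment at Y produces rotation L₁/(3EI) + L₂/(3EI) = 7.667/EI.
Slope continuity at Y: θ_0 = M_Y·7.667/EI, so M_Y = 2992/7.667 = 390.2 kN·m (hogging).
Span XY, ΣM about X with M_Y applied at Y: R_Y^{XY}·12 = 462 + 390.2, so R_Y^{XY} = 71.02 kN and R_X = 115.5 − 71.02 = 44.48 kN.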